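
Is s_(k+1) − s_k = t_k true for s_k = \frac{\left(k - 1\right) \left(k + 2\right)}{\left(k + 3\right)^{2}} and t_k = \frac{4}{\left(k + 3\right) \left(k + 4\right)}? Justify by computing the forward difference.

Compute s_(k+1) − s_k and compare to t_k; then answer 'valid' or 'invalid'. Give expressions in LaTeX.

s_(k+1) = k*(k + 3)/(k + 4)**2
s_(k+1) − s_k = (k*(k + 3)**3 - (k - 1)*(k + 2)*(k + 4)**2)/((k + 3)**2*(k + 4)**2)
(s_(k+1) − s_k) − t_k = (k**2 - k - 16)/(k**4 + 14*k**3 + 73*k**2 + 168*k + 144)

Invalid: residual \frac{k^{2} - k - 16}{k^{4} + 14 k^{3} + 73 k^{2} + 168 k + 144} ≠ 0.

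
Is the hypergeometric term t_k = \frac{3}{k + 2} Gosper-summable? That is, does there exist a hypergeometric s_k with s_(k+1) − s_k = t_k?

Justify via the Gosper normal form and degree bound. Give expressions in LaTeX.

The ratio is (k + 2)/(k + 3).
Factor: A=k + 2; B=k + 3; C=1.
Key eq: (k + 2)·f(k+1) = (k + 2)·f(k) + (1).
From deg A=1, deg B=1, deg C=0: d=0.
f = c0 ⇒ A·f(k+1) − B(k−1)·f(k) − C = -1. The system {-1 = 0} is inconsistent; no antidifference.

No — the linear system for f has no solution.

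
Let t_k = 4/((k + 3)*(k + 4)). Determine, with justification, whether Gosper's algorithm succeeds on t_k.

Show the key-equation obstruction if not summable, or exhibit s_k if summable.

Compute t_(k+1)/t_k: get (k + 3)/(k + 5).
Gosper form: A/B · C(k+1)/C(k) with A=k + 3, B=k + 5, C=1.
Set up (k + 3)·f(k+1) − (k + 4)·f(k) − (1) = 0.
d = 1 from the (1,1,0) case.
Solving with deg f ≤ 1: f(k) = k/3.
Get s_k = R·t_k = 4*k/(3*(k + 3)) with R(k) = B(k−1)f(k)/C(k) = k*(k + 4)/3.
Check: Δs_k = 4/(k**2 + 7*k + 12). ✓

Yes. s_k = 4*k/(3*(k + 3)).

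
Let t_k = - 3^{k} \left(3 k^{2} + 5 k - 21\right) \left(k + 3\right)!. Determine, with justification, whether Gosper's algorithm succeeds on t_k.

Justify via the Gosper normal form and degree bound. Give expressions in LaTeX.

Yes. s_k = - 3^{k} \left(k - 3\right) \left(k + 3\right)!.

Ratio r(k) = 3*(3*k**3 + 23*k**2 + 31*k - 52)/(3*k**2 + 5*k - 21).
Normal form (A,B,C) = (3*k + 12, 1, k**2 + 5*k/3 - 7).
Solve (3*k + 12)·f(k+1) − (1)·f(k) = k**2 + 5*k/3 - 7.
Bound: deg f ≤ 1.
A polynomial solution: f(k) = (k - 3)/3.
Then R = B(k−1)f/C = (k - 3)/(3*k**2 + 5*k - 21), so s_k = R(k)·t_k = -3**k*(k - 3)*factorial(k + 3).
Verify: -3**k*(3*k**2 + 5*k - 21)*factorial(k + 3) matches t_k.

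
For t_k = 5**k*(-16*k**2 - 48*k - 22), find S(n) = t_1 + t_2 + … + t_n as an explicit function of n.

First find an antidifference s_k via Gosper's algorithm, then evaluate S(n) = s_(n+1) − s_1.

S(n) = -20*5**n*n**2 - 50*5**n*n - 20*5**n + 20

r(k) = 5*(8*k**2 + 40*k + 43)/(8*k**2 + 24*k + 11) after simplifying.
Gosper form: A/B · C(k+1)/C(k) with A=5, B=1, C=k**2 + 3*k + 11/8.
f must satisfy (5)·f(k+1) − (1)·f(k) = k**2 + 3*k + 11/8.
deg f ≤ 2 (via 0,0,2).
A polynomial solution: f(k) = (k + 1)*(2*k - 1)/8.
Get s_k = R·t_k = 2*5**k*(-2*k**2 - k + 1) with R(k) = B(k−1)f(k)/C(k) = (k + 1)*(2*k - 1)/(8*k**2 + 24*k + 11).
Δs = 5**k*(-16*k**2 - 48*k - 22), as required.
Σ_(k=1)^n t_k = s_(n+1) − s_(1) = (5**(n + 1)*(-4*n**2 - 10*n - 4)) − (-20), i.e. -20*5**n*n**2 - 50*5**n*n - 20*5**n + 20.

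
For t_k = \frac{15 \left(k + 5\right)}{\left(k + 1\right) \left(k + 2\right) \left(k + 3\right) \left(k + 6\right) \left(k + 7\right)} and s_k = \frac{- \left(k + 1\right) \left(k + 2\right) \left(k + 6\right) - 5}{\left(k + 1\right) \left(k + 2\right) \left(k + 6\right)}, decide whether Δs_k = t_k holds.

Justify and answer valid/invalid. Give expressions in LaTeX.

valid (s_(k+1) − s_k reduces to t_k)

s_(k+1) = (-(k + 2)*(k + 3)*(k + 7) - 5)/((k + 2)*(k + 3)*(k + 7))
s_(k+1) − s_k = 15*(k + 5)/(k**5 + 19*k**4 + 131*k**3 + 401*k**2 + 540*k + 252)
(s_(k+1) − s_k) − t_k = 0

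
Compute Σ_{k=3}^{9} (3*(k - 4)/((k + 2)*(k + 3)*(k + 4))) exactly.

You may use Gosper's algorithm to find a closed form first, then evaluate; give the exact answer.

Σ = 7/260

Ratio r(k) = (k - 3)*(k + 2)/((k - 4)*(k + 5)).
Factor: A=k + 2; B=k + 5; C=k - 4.
Set up (k + 2)·f(k+1) − (k + 4)·f(k) − (k - 4) = 0.
Bound: deg f ≤ 2.
Match coefficients ⇒ f(k) = -k*(k + 11)/6.
Then R = B(k−1)f/C = -k*(k + 4)*(k + 11)/(6*(k - 4)), so s_k = R(k)·t_k = k*(-k - 11)/(2*(k + 2)*(k + 3)).
Check: Δs_k = 3*(k - 4)/(k**3 + 9*k**2 + 26*k + 24). ✓
Evaluate s at k=10 and k=3: -35/52 and -7/10; difference 7/260.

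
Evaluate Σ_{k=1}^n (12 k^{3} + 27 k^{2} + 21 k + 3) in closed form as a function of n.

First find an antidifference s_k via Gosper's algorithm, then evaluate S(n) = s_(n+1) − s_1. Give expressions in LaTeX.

S(n) = 3 n \left(n^{3} + 5 n^{2} + 9 n + 6\right)

t_(k+1)/t_k = (4*k**3 + 21*k**2 + 37*k + 21)/(4*k**3 + 9*k**2 + 7*k + 1).
Normal form (A,B,C) = (1, 1, k**3 + 9*k**2/4 + 7*k/4 + 1/4).
Set up (1)·f(k+1) − (1)·f(k) − (k**3 + 9*k**2/4 + 7*k/4 + 1/4) = 0.
Degrees (0,0,3) ⇒ d ≤ 4.
Match coefficients ⇒ f(k) = k*(k**3 + k**2 - 1)/4.
So s_k = (B(k−1)f/C)·t_k = (k*(k**3 + k**2 - 1)/(4*k**3 + 9*k**2 + 7*k + 1))·t_k = 3*k*(k**3 + k**2 - 1).
Check: Δs_k = 12*k**3 + 27*k**2 + 21*k + 3. ✓
Telescope: S(n) = s_(n+1) − s_(1) = 3*n**4 + 15*n**3 + 27*n**2 + 18*n + 3 − (3) = 3*n*(n**3 + 5*n**2 + 9*n + 6).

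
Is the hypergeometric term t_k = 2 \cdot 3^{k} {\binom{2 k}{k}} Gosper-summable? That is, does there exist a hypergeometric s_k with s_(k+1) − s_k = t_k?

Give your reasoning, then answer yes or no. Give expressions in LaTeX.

No — negative degree bound, so no certificate f.

Compute t_(k+1)/t_k: get 6*(2*k + 1)/(k + 1).
Take A(k)=12*k + 6, B(k)=k + 1, C(k)=1.
Need (12*k + 6)·f(k+1) − (k)·f(k) = 1.
Degrees (1,1,0) ⇒ d ≤ -1.
Bound -1 < 0, so the key equation has no polynomial solution.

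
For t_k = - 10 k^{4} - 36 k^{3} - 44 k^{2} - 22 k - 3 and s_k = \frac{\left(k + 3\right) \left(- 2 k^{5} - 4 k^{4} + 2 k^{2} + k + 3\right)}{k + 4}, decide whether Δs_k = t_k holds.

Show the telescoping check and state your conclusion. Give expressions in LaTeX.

Invalid: residual \frac{8 k^{5} + 72 k^{4} + 188 k^{3} + 200 k^{2} + 92 k + 15}{k^{2} + 9 k + 20} ≠ 0.

s_(k+1) = (k + 4)*(k - 2*(k + 1)**5 - 4*(k + 1)**4 + 2*(k + 1)**2 + 4)/(k + 5)
s_(k+1) − s_k = (-10*k**6 - 118*k**5 - 496*k**4 - 950*k**3 - 881*k**2 - 375*k - 45)/(k**2 + 9*k + 20)
(s_(k+1) − s_k) − t_k = (8*k**5 + 72*k**4 + 188*k**3 + 200*k**2 + 92*k + 15)/(k**2 + 9*k + 20)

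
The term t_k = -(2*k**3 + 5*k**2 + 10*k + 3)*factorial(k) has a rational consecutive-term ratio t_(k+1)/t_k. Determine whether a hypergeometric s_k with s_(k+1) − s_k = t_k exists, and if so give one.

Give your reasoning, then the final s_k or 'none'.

s_k = -(2*k**2 + k + 3)*factorial(k)

The ratio is (2*k**4 + 13*k**3 + 37*k**2 + 46*k + 20)/(2*k**3 + 5*k**2 + 10*k + 3).
Normal form (A,B,C) = (k + 1, 1, k**3 + 5*k**2/2 + 5*k + 3/2).
f must satisfy (k + 1)·f(k+1) − (1)·f(k) = k**3 + 5*k**2/2 + 5*k + 3/2.
Bound: deg f ≤ 2.
A polynomial solution: f(k) = (2*k**2 + k + 3)/2.
Certificate R = B(k−1)f/C = (2*k**2 + k + 3)/(2*k**3 + 5*k**2 + 10*k + 3) gives s_k = -(2*k**2 + k + 3)*factorial(k).
Check: Δs_k = -(2*k**3 + 5*k**2 + 10*k + 3)*factorial(k). ✓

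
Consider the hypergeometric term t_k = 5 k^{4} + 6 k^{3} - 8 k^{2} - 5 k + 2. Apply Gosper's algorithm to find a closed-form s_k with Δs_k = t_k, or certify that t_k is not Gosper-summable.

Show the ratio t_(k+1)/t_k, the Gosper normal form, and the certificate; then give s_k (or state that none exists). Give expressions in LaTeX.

s_k = k \left(k^{4} - k^{3} - 4 k^{2} + 3 k + 3\right)

Ratio r(k) = k*(5*k**3 + 26*k**2 + 40*k + 17)/(5*k**4 + 6*k**3 - 8*k**2 - 5*k + 2).
Gosper form: A/B · C(k+1)/C(k) with A=1, B=1, C=k**4 + 6*k**3/5 - 8*k**2/5 - k + 2/5.
f must satisfy (1)·f(k+1) − (1)·f(k) = k**4 + 6*k**3/5 - 8*k**2/5 - k + 2/5.
From deg A=0, deg B=0, deg C=4: d=5.
A polynomial solution: f(k) = k*(k**2 - 3)*(k**2 - k - 1)/5.
So s_k = (B(k−1)f/C)·t_k = (k*(k**2 - 3)*(k**2 - k - 1)/((k - 1)*(5*k**3 + 11*k**2 + 3*k - 2)))·t_k = k*(k**4 - k**3 - 4*k**2 + 3*k + 3).
Check: Δs_k = 5*k**4 + 6*k**3 - 8*k**2 - 5*k + 2. ✓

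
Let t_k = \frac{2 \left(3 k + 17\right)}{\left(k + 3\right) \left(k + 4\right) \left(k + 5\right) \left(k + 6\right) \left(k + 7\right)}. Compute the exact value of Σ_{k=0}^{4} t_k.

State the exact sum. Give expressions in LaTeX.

Σ = 5/198

Compute t_(k+1)/t_k: get (k + 3)*(3*k + 20)/((k + 8)*(3*k + 17)).
A = k + 3, B = k + 8, C = k + 17/3.
Need (k + 3)·f(k+1) − (k + 7)·f(k) = k + 17/3.
From deg A=1, deg B=1, deg C=1: d=4.
Match coefficients ⇒ f(k) = k*(k + 5)*(k**2 + 13*k + 54)/216.
Certificate R = B(k−1)f/C = k*(k + 5)*(k + 7)*(k**2 + 13*k + 54)/(72*(3*k + 17)) gives s_k = k*(k**2 + 13*k + 54)/(36*(k**3 + 13*k**2 + 54*k + 72)).
Verify: 2*(3*k + 17)/(k**5 + 25*k**4 + 245*k**3 + 1175*k**2 + 2754*k + 2520) matches t_k.
Sum = s_(5) − s_(0); s_(5) = 5/198, s_(0) = 0 ⇒ 5/198.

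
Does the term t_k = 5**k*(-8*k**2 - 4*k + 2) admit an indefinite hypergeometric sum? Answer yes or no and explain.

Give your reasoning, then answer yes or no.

Yes. s_k = 2*5**k*(-k**2 + 2*k - 1).

Ratio r(k) = 5*(4*k**2 + 10*k + 5)/(4*k**2 + 2*k - 1).
A = 5, B = 1, C = k**2 + k/2 - 1/4.
Need (5)·f(k+1) − (1)·f(k) = k**2 + k/2 - 1/4.
Bound: deg f ≤ 2.
A polynomial solution: f(k) = (k - 1)**2/4.
Certificate R = B(k−1)f/C = (k - 1)**2/(4*k**2 + 2*k - 1) gives s_k = 2*5**k*(-k**2 + 2*k - 1).
Δs = 5**k*(-8*k**2 - 4*k + 2), as required.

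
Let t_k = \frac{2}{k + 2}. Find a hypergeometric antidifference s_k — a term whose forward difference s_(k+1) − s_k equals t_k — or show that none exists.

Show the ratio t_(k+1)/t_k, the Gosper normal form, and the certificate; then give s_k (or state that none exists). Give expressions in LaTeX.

r(k) = (k + 2)/(k + 3) after simplifying.
Gosper form: A/B · C(k+1)/C(k) with A=k + 2, B=k + 3, C=1.
Solve (k + 2)·f(k+1) − (k + 2)·f(k) = 1.
Degrees (1,1,0) ⇒ d ≤ 0.
f = c0 ⇒ A·f(k+1) − B(k−1)·f(k) − C = -1. The system {-1 = 0} is inconsistent; no antidifference.

none — t_k is not Gosper-summable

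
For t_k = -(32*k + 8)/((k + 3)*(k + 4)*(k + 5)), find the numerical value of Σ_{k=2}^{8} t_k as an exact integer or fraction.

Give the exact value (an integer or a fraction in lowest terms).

Compute t_(k+1)/t_k: get (k + 3)*(4*k + 5)/((k + 6)*(4*k + 1)).
Factor: A=k + 3; B=k + 6; C=k + 1/4.
Set up (k + 3)·f(k+1) − (k + 5)·f(k) − (k + 1/4) = 0.
Bound: deg f ≤ 2.
A polynomial solution: f(k) = k*(13*k - 5)/96.
So s_k = (B(k−1)f/C)·t_k = (k*(k + 5)*(13*k - 5)/(24*(4*k + 1)))·t_k = -k*(13*k - 5)/(3*(k + 3)*(k + 4)).
Δs = 8*(-4*k - 1)/(k**3 + 12*k**2 + 47*k + 60), as required.
Telescoping: Σ = s_(9) − s_(2) = -28/13 − (-7/15) = -329/195.

Σ = -329/195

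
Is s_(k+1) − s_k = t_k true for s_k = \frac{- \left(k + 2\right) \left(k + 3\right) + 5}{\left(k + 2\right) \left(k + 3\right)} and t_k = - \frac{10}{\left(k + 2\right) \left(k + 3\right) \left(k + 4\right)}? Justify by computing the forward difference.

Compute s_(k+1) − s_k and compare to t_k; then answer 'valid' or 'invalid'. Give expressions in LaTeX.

s_(k+1) = (-(k + 3)*(k + 4) + 5)/((k + 3)*(k + 4))
s_(k+1) − s_k = -10/(k**3 + 9*k**2 + 26*k + 24)
(s_(k+1) − s_k) − t_k = 0

Valid: the claim telescopes to t_k.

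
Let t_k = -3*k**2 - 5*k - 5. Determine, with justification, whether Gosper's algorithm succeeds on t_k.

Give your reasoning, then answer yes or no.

Yes. s_k = k*(-k**2 - k - 3).

t_(k+1)/t_k = (3*k**2 + 11*k + 13)/(3*k**2 + 5*k + 5).
Gosper form: A/B · C(k+1)/C(k) with A=1, B=1, C=k**2 + 5*k/3 + 5/3.
Solve (1)·f(k+1) − (1)·f(k) = k**2 + 5*k/3 + 5/3.
Bound: deg f ≤ 3.
Coefficient equations give f(k) = k*(k**2 + k + 3)/3.
Get s_k = R·t_k = k*(-k**2 - k - 3) with R(k) = B(k−1)f(k)/C(k) = k*(k**2 + k + 3)/(3*k**2 + 5*k + 5).
s_(k+1) − s_k = -3*k**2 - 5*k - 5 = t_k.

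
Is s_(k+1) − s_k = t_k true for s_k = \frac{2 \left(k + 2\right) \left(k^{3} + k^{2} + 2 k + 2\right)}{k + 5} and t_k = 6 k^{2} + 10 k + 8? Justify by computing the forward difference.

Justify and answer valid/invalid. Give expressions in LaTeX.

s_(k+1) = 2*(k + 3)*(2*k + (k + 1)**3 + (k + 1)**2 + 4)/(k + 6)
s_(k+1) − s_k = 2*(3*k**4 + 32*k**3 + 92*k**2 + 113*k + 66)/(k**2 + 11*k + 30)
(s_(k+1) − s_k) − t_k = 6*(-2*k**3 - 19*k**2 - 27*k - 18)/(k**2 + 11*k + 30)

Invalid: residual \frac{6 \left(- 2 k^{3} - 19 k^{2} - 27 k - 18\right)}{k^{2} + 11 k + 30} ≠ 0.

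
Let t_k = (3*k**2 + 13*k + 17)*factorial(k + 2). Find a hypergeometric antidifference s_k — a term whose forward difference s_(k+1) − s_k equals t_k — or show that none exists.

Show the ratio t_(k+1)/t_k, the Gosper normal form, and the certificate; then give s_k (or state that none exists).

r(k) = (k + 3)*(13*k + 3*(k + 1)**2 + 30)/(3*k**2 + 13*k + 17) after simplifying.
Take A(k)=k + 3, B(k)=1, C(k)=k**2 + 13*k/3 + 17/3.
Solve (k + 3)·f(k+1) − (1)·f(k) = k**2 + 13*k/3 + 17/3.
d = 1 from the (1,0,2) case.
Solve for f: f(k) = (3*k + 4)/3 (degree 1 ≤ 1).
Then R = B(k−1)f/C = (3*k + 4)/(3*k**2 + 13*k + 17), so s_k = R(k)·t_k = (3*k + 4)*factorial(k + 2).
s_(k+1) − s_k = (3*k**2 + 13*k + 17)*factorial(k + 2) = t_k.

s_k = (3*k + 4)*factorial(k + 2)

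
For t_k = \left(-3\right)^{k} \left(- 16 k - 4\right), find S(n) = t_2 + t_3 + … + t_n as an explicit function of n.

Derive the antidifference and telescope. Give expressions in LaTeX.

S(n) = - 12 \left(-3\right)^{n} n - 6 \left(-3\right)^{n} - 54

Compute t_(k+1)/t_k: get 3*(-4*k - 5)/(4*k + 1).
Take A(k)=-3, B(k)=1, C(k)=k + 1/4.
Key eq: (-3)·f(k+1) = (1)·f(k) + (k + 1/4).
Bound: deg f ≤ 1.
Solve for f: f(k) = -(2*k - 1)/8 (degree 1 ≤ 1).
Certificate R = B(k−1)f/C = -(2*k - 1)/(2*(4*k + 1)) gives s_k = (-3)**k*(4*k - 2).
s_(k+1) − s_k = (-3)**k*(-16*k - 4) = t_k.
Σ_(k=2)^n t_k = s_(n+1) − s_(2) = ((-3)**(n + 1)*(4*n + 2)) − (54), i.e. -12*(-3)**n*n - 6*(-3)**n - 54.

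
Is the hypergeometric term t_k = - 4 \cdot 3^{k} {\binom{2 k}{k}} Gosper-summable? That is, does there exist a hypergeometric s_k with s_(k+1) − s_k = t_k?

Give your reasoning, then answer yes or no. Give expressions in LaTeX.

No; the degree bound rules out any f.

The ratio is 6*(2*k + 1)/(k + 1).
A = 12*k + 6, B = k + 1, C = 1.
Solve (12*k + 6)·f(k+1) − (k)·f(k) = 1.
d = -1 from the (1,1,0) case.
Negative degree bound (-1): no f exists, t_k not Gosper-summable.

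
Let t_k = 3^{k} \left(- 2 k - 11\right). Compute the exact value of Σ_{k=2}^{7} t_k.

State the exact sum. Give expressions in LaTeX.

Σ = -78678

Ratio r(k) = 3*(2*k + 13)/(2*k + 11).
Normal form (A,B,C) = (3, 1, k + 11/2).
Solve (3)·f(k+1) − (1)·f(k) = k + 11/2.
Degrees (0,0,1) ⇒ d ≤ 1.
Solve for f: f(k) = (k + 4)/2 (degree 1 ≤ 1).
So s_k = (B(k−1)f/C)·t_k = ((k + 4)/(2*k + 11))·t_k = 3**k*(-k - 4).
Δs = 3**k*(-2*k - 11), as required.
Evaluate s at k=8 and k=2: -78732 and -54; difference -78678.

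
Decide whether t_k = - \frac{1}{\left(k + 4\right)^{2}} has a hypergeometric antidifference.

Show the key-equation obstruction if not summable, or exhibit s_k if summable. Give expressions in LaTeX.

The ratio is (k + 4)**2/(k + 5)**2.
A = k**2 + 8*k + 16, B = k**2 + 10*k + 25, C = 1.
Solve (k**2 + 8*k + 16)·f(k+1) − (k**2 + 8*k + 16)·f(k) = 1.
deg f ≤ 0 (via 2,2,0).
Put f(k) = c0: A·f(k+1) − B(k−1)·f(k) − C = -1; need -1 = 0 — inconsistent ⇒ no f, not summable.

No — the linear system for f has no solution.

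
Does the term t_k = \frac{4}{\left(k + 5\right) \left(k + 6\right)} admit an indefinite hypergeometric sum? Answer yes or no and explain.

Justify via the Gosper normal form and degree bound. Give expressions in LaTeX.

Ratio r(k) = (k + 5)/(k + 7).
So A=k + 5 and B=k + 7, with C=1.
Key eq: (k + 5)·f(k+1) = (k + 6)·f(k) + (1).
Bound: deg f ≤ 1.
Match coefficients ⇒ f(k) = k/5.
R(k) = B(k−1)·f(k)/C(k) = k*(k + 6)/5; s_k = R·t_k = 4*k/(5*(k + 5)).
Verify: 4/(k**2 + 11*k + 30) matches t_k.

Yes. s_k = \frac{4 k}{5 \left(k + 5\right)}.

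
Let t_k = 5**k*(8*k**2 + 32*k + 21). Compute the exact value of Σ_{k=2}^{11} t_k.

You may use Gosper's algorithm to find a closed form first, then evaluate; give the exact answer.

Σ = 78857421550

Step 1: r(k) = 5*(8*k**2 + 48*k + 61)/(8*k**2 + 32*k + 21).
Normal form (A,B,C) = (5, 1, k**2 + 4*k + 21/8).
Set up (5)·f(k+1) − (1)·f(k) − (k**2 + 4*k + 21/8) = 0.
From deg A=0, deg B=0, deg C=2: d=2.
A polynomial solution: f(k) = (2*k**2 + 3*k - 1)/8.
Certificate R = B(k−1)f/C = (2*k**2 + 3*k - 1)/(8*k**2 + 32*k + 21) gives s_k = 5**k*(2*k**2 + 3*k - 1).
Verify: 5**k*(8*k**2 + 32*k + 21) matches t_k.
Σ_(k=2)^(11) t_k = s_(12) − s_(2) = 78857421875 − (325) = 78857421550.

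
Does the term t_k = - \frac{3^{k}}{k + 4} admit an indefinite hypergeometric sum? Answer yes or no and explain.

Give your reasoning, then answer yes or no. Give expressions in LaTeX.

No — key equation has no polynomial f.

Compute t_(k+1)/t_k: get 3*(k + 4)/(k + 5).
Gosper form: A/B · C(k+1)/C(k) with A=3*k + 12, B=k + 5, C=1.
Set up (3*k + 12)·f(k+1) − (k + 4)·f(k) − (1) = 0.
Degrees (1,1,0) ⇒ d ≤ -1.
deg f ≤ -1 is impossible — no certificate.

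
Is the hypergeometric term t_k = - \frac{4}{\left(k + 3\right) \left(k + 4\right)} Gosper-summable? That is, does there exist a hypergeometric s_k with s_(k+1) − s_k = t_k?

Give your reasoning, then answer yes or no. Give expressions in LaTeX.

Yes. s_k = - \frac{4 k}{3 k + 9}.

r(k) = (k + 3)/(k + 5) after simplifying.
Gosper form: A/B · C(k+1)/C(k) with A=k + 3, B=k + 5, C=1.
f must satisfy (k + 3)·f(k+1) − (k + 4)·f(k) = 1.
deg f ≤ 1 (via 1,1,0).
Match coefficients ⇒ f(k) = k/3.
R(k) = B(k−1)·f(k)/C(k) = k*(k + 4)/3; s_k = R·t_k = -4*k/(3*k + 9).
Δs = -4/(k**2 + 7*k + 12), as required.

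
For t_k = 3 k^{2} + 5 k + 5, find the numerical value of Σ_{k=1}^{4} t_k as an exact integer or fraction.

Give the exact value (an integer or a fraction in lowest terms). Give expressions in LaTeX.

t_(k+1)/t_k = (3*k**2 + 11*k + 13)/(3*k**2 + 5*k + 5).
Normal form (A,B,C) = (1, 1, k**2 + 5*k/3 + 5/3).
Key eq: (1)·f(k+1) = (1)·f(k) + (k**2 + 5*k/3 + 5/3).
From deg A=0, deg B=0, deg C=2: d=3.
Solve for f: f(k) = k*(k**2 + k + 3)/3 (degree 3 ≤ 3).
Then R = B(k−1)f/C = k*(k**2 + k + 3)/(3*k**2 + 5*k + 5), so s_k = R(k)·t_k = k*(k**2 + k + 3).
Check: Δs_k = 3*k**2 + 5*k + 5. ✓
Sum = s_(5) − s_(1); s_(5) = 165, s_(1) = 5 ⇒ 160.

Σ = 160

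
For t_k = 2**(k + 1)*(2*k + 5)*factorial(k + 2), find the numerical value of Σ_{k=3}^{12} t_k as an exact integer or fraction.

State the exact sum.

r(k) = 2*(k + 3)*(2*k + 7)/(2*k + 5) after simplifying.
Normal form (A,B,C) = (2*k + 6, 1, k + 5/2).
Set up (2*k + 6)·f(k+1) − (1)·f(k) − (k + 5/2) = 0.
deg f ≤ 0 (via 1,0,1).
Solving with deg f ≤ 0: f(k) = 1/2.
So s_k = (B(k−1)f/C)·t_k = (1/(2*k + 5))·t_k = 2**(k + 1)*factorial(k + 2).
Δs = 2**(k + 1)*(2*k + 5)*factorial(k + 2), as required.
Evaluate s at k=13 and k=3: 21424936845312000 and 1920; difference 21424936845310080.

Σ = 21424936845310080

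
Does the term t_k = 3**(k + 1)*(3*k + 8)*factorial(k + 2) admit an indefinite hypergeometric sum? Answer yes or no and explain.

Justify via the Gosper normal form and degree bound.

t_(k+1)/t_k = 3*(k + 3)*(3*k + 11)/(3*k + 8).
A = 3*k + 9, B = 1, C = k + 8/3.
Need (3*k + 9)·f(k+1) − (1)·f(k) = k + 8/3.
deg f ≤ 0 (via 1,0,1).
Solving with deg f ≤ 0: f(k) = 1/3.
Get s_k = R·t_k = 3**(k + 1)*factorial(k + 2) with R(k) = B(k−1)f(k)/C(k) = 1/(3*k + 8).
Check: Δs_k = 3**(k + 1)*(3*k + 8)*factorial(k + 2). ✓

Yes. s_k = 3**(k + 1)*factorial(k + 2).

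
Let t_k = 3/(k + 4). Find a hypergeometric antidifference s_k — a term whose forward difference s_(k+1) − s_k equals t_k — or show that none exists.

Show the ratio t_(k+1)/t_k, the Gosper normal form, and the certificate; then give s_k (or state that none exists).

Compute t_(k+1)/t_k: get (k + 4)/(k + 5).
A = k + 4, B = k + 5, C = 1.
Need (k + 4)·f(k+1) − (k + 4)·f(k) = 1.
From deg A=1, deg B=1, deg C=0: d=0.
Put f(k) = c0: A·f(k+1) − B(k−1)·f(k) − C = -1; need -1 = 0 — inconsistent ⇒ no f, not summable.

no hypergeometric antidifference exists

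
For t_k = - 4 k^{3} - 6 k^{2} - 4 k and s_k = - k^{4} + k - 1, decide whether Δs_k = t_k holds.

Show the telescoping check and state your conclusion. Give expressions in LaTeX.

s_(k+1) = k - (k + 1)**4
s_(k+1) − s_k = k**4 - (k + 1)**4 + 1
(s_(k+1) − s_k) − t_k = 0

valid; difference matches t_k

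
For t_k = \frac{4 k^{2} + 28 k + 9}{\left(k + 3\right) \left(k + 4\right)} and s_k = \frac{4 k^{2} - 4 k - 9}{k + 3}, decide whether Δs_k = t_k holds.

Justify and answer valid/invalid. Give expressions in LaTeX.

s_(k+1) = (4*k**2 + 4*k - 9)/(k + 4)
s_(k+1) − s_k = (4*k**2 + 28*k + 9)/(k**2 + 7*k + 12)
(s_(k+1) − s_k) − t_k = 0

valid; difference matches t_k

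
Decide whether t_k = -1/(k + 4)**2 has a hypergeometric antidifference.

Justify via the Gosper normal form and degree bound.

Compute t_(k+1)/t_k: get (k + 4)**2/(k + 5)**2.
Take A(k)=k**2 + 8*k + 16, B(k)=k**2 + 10*k + 25, C(k)=1.
f must satisfy (k**2 + 8*k + 16)·f(k+1) − (k**2 + 8*k + 16)·f(k) = 1.
d = 0 from the (2,2,0) case.
f = c0 ⇒ A·f(k+1) − B(k−1)·f(k) − C = -1. The system {-1 = 0} is inconsistent; no antidifference.

No — t_k has no hypergeometric antidifference.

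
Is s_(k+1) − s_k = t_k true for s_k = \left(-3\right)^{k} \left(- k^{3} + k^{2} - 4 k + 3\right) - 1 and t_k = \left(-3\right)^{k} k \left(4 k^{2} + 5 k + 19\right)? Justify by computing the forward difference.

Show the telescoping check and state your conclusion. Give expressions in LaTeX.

s_(k+1) = (-3)**(k + 1)*(-4*k - (k + 1)**3 + (k + 1)**2 - 1) - 1
s_(k+1) − s_k = (-3)**k*k*(4*k**2 + 5*k + 19)
(s_(k+1) − s_k) − t_k = 0

Valid — Δs_k = t_k.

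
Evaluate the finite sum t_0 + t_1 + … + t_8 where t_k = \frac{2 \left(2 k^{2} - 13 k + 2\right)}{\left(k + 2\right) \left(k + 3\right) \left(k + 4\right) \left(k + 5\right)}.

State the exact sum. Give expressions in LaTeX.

The ratio is (2*k**3 - 5*k**2 - 27*k - 18)/(2*k**3 - k**2 - 76*k + 12).
So A=k + 2 and B=k + 6, with C=k**2 - 13*k/2 + 1.
Key eq: (k + 2)·f(k+1) = (k + 5)·f(k) + (k**2 - 13*k/2 + 1).
Degrees (1,1,2) ⇒ d ≤ 3.
A polynomial solution: f(k) = k*(k**2 - 39*k + 62)/48.
Then R = B(k−1)f/C = k*(k + 5)*(k**2 - 39*k + 62)/(24*(2*k**2 - 13*k + 2)), so s_k = R(k)·t_k = k*(k**2 - 39*k + 62)/(12*(k + 2)*(k + 3)*(k + 4)).
Check: Δs_k = 2*(2*k**2 - 13*k + 2)/(k**4 + 14*k**3 + 71*k**2 + 154*k + 120). ✓
Σ_(k=0)^(8) t_k = s_(9) − s_(0) = -1/11 − (0) = -1/11.

Σ = -1/11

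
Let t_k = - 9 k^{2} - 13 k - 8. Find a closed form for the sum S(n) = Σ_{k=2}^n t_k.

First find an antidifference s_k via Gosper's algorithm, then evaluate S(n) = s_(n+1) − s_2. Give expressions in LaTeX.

Step 1: r(k) = (9*k**2 + 31*k + 30)/(9*k**2 + 13*k + 8).
Gosper form: A/B · C(k+1)/C(k) with A=1, B=1, C=k**2 + 13*k/9 + 8/9.
Key eq: (1)·f(k+1) = (1)·f(k) + (k**2 + 13*k/9 + 8/9).
Bound: deg f ≤ 3.
Solving with deg f ≤ 3: f(k) = k*(3*k**2 + 2*k + 3)/9.
Get s_k = R·t_k = k*(-3*k**2 - 2*k - 3) with R(k) = B(k−1)f(k)/C(k) = k*(3*k**2 + 2*k + 3)/(9*k**2 + 13*k + 8).
Check: Δs_k = -9*k**2 - 13*k - 8. ✓
Evaluate: s_(n+1) = -3*n**3 - 11*n**2 - 16*n - 8; subtract s_(2) = -38 ⇒ S(n) = -3*n**3 - 11*n**2 - 16*n + 30.

S(n) = - 3 n^{3} - 11 n^{2} - 16 n + 30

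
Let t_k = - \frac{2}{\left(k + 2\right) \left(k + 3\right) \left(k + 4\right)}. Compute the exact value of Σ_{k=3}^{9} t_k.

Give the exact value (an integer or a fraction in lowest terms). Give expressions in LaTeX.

The ratio is (k + 2)/(k + 5).
Gosper form: A/B · C(k+1)/C(k) with A=k + 2, B=k + 5, C=1.
f must satisfy (k + 2)·f(k+1) − (k + 4)·f(k) = 1.
d = 2 from the (1,1,0) case.
Solve for f: f(k) = k*(k + 5)/12 (degree 2 ≤ 2).
Get s_k = R·t_k = k*(-k - 5)/(6*(k + 2)*(k + 3)) with R(k) = B(k−1)f(k)/C(k) = k*(k + 4)*(k + 5)/12.
Δs = -2/(k**3 + 9*k**2 + 26*k + 24), as required.
Evaluate s at k=10 and k=3: -25/156 and -2/15; difference -7/260.

Σ = -7/260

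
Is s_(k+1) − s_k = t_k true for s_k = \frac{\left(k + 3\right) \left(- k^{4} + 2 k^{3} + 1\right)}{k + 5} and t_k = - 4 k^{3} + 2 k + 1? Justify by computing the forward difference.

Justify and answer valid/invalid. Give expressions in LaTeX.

s_(k+1) = (k + 4)*(-(k + 1)**4 + 2*(k + 1)**3 + 1)/(k + 6)
s_(k+1) − s_k = (-4*k**5 - 38*k**4 - 74*k**3 + 19*k**2 + 49*k + 22)/(k**2 + 11*k + 30)
(s_(k+1) − s_k) − t_k = 2*(3*k**4 + 22*k**3 - 2*k**2 - 11*k - 4)/(k**2 + 11*k + 30)

Invalid: residual \frac{2 \left(3 k^{4} + 22 k^{3} - 2 k^{2} - 11 k - 4\right)}{k^{2} + 11 k + 30} ≠ 0.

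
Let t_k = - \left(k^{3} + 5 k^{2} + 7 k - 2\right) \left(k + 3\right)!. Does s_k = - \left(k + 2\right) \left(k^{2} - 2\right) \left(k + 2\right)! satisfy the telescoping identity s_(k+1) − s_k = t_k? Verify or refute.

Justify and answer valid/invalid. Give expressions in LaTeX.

Invalid: residual \left(k^{3} + 4 k^{2} + 5 k - 1\right) \left(k + 2\right)! ≠ 0.

s_(k+1) = -(k + 3)*(k**2 + 2*k - 1)*factorial(k + 3)
s_(k+1) − s_k = -(k**4 + 7*k**3 + 18*k**2 + 14*k - 5)*factorial(k + 2)
(s_(k+1) − s_k) − t_k = (k**3 + 4*k**2 + 5*k - 1)*factorial(k + 2)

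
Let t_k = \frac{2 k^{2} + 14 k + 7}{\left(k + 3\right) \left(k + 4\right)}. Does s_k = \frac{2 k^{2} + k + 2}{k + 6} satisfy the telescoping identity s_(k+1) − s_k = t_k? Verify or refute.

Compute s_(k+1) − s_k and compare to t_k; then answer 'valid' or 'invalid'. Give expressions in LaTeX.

s_(k+1) = (k + 2*(k + 1)**2 + 3)/(k + 7)
s_(k+1) − s_k = 2*(k**2 + 13*k + 8)/(k**2 + 13*k + 42)
(s_(k+1) − s_k) − t_k = 51*(-k**2 - 5*k - 2)/(k**4 + 20*k**3 + 145*k**2 + 450*k + 504)

Invalid: residual \frac{51 \left(- k^{2} - 5 k - 2\right)}{k^{4} + 20 k^{3} + 145 k^{2} + 450 k + 504} ≠ 0.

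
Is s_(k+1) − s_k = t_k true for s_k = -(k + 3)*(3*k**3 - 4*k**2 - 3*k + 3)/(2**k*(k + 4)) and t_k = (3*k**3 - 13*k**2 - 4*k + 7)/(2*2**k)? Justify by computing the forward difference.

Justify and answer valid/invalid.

Invalid: residual (-3*k**4 - 5*k**3 + 64*k**2 + 15*k - 34)/(2*2**k*(k**2 + 9*k + 20)) ≠ 0.

s_(k+1) = (k + 4)*(3*k - 3*(k + 1)**3 + 4*(k + 1)**2)/(2*2**k*(k + 5))
s_(k+1) − s_k = (3*k**5 + 11*k**4 - 66*k**3 - 225*k**2 - 2*k + 106)/(2*2**k*(k**2 + 9*k + 20))
(s_(k+1) − s_k) − t_k = (-3*k**4 - 5*k**3 + 64*k**2 + 15*k - 34)/(2*2**k*(k**2 + 9*k + 20))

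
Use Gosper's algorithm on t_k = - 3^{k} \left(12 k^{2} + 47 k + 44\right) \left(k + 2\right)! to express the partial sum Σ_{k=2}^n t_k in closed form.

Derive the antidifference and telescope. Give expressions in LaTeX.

t_(k+1)/t_k = 3*(12*k**3 + 107*k**2 + 316*k + 309)/(12*k**2 + 47*k + 44).
A = 3*k + 9, B = 1, C = k**2 + 47*k/12 + 11/3.
Need (3*k + 9)·f(k+1) − (1)·f(k) = k**2 + 47*k/12 + 11/3.
Bound: deg f ≤ 1.
Coefficient equations give f(k) = (4*k + 1)/12.
Get s_k = R·t_k = -3**k*(4*k + 1)*factorial(k + 2) with R(k) = B(k−1)f(k)/C(k) = (4*k + 1)/(12*k**2 + 47*k + 44).
Δs = -3**k*(12*k**2 + 47*k + 44)*factorial(k + 2), as required.
Evaluate: s_(n+1) = -3**(n + 1)*(4*n + 5)*factorial(n + 3); subtract s_(2) = -1944 ⇒ S(n) = -12*3**n*n*factorial(n + 3) - 15*3**n*factorial(n + 3) + 1944.

S(n) = - 12 \cdot 3^{n} n \left(n + 3\right)! - 15 \cdot 3^{n} \left(n + 3\right)! + 1944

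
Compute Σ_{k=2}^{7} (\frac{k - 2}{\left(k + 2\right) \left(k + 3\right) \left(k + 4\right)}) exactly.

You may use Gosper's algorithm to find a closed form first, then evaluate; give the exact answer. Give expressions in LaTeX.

Σ = 3/110

Step 1: r(k) = (k - 1)*(k + 2)/((k - 2)*(k + 5)).
Factor: A=k + 2; B=k + 5; C=k - 2.
Solve (k + 2)·f(k+1) − (k + 4)·f(k) = k - 2.
deg f ≤ 2 (via 1,1,1).
Coefficient equations give f(k) = -k.
So s_k = (B(k−1)f/C)·t_k = (-k*(k + 4)/(k - 2))·t_k = -k/((k + 2)*(k + 3)).
Check: Δs_k = (k - 2)/(k**3 + 9*k**2 + 26*k + 24). ✓
Evaluate s at k=8 and k=2: -4/55 and -1/10; difference 3/110.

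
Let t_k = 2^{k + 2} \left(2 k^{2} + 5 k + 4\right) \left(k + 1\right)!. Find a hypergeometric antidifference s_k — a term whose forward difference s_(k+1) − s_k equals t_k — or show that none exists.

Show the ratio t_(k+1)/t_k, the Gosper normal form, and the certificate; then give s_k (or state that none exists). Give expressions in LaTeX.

s_k = 2^{k + 2} k \left(k + 1\right)!

r(k) = 2*(2*k**3 + 13*k**2 + 29*k + 22)/(2*k**2 + 5*k + 4) after simplifying.
Factor: A=2*k + 4; B=1; C=k**2 + 5*k/2 + 2.
Key eq: (2*k + 4)·f(k+1) = (1)·f(k) + (k**2 + 5*k/2 + 2).
Degrees (1,0,2) ⇒ d ≤ 1.
A polynomial solution: f(k) = k/2.
Get s_k = R·t_k = 2**(k + 2)*k*factorial(k + 1) with R(k) = B(k−1)f(k)/C(k) = k/(2*k**2 + 5*k + 4).
s_(k+1) − s_k = 2**(k + 2)*(2*k**2 + 5*k + 4)*factorial(k + 1) = t_k.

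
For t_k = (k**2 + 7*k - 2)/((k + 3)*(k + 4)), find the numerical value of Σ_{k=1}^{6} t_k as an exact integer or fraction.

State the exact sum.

The ratio is (k + 3)*(7*k + (k + 1)**2 + 5)/((k + 5)*(k**2 + 7*k - 2)).
Normal form (A,B,C) = (k + 3, k + 5, k**2 + 7*k - 2).
Set up (k + 3)·f(k+1) − (k + 4)·f(k) − (k**2 + 7*k - 2) = 0.
deg f ≤ 2 (via 1,1,2).
Coefficient equations give f(k) = k*(3*k - 5)/3.
So s_k = (B(k−1)f/C)·t_k = (k*(k + 4)*(3*k - 5)/(3*(k**2 + 7*k - 2)))·t_k = k*(3*k - 5)/(3*(k + 3)).
Δs = (k**2 + 7*k - 2)/(k**2 + 7*k + 12), as required.
Sum = s_(7) − s_(1); s_(7) = 56/15, s_(1) = -1/6 ⇒ 39/10.

Σ = 39/10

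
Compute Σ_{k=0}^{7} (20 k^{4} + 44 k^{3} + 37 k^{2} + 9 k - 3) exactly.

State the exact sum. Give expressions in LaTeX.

t_(k+1)/t_k = (20*k**4 + 124*k**3 + 289*k**2 + 295*k + 107)/(20*k**4 + 44*k**3 + 37*k**2 + 9*k - 3).
So A=1 and B=1, with C=k**4 + 11*k**3/5 + 37*k**2/20 + 9*k/20 - 3/20.
Solve (1)·f(k+1) − (1)·f(k) = k**4 + 11*k**3/5 + 37*k**2/20 + 9*k/20 - 3/20.
Bound: deg f ≤ 5.
Solve for f: f(k) = k*(4*k**4 + k**3 - 3*k**2 - 3*k - 2)/20 (degree 5 ≤ 5).
Get s_k = R·t_k = k*(4*k**4 + k**3 - 3*k**2 - 3*k - 2) with R(k) = B(k−1)f(k)/C(k) = k*(4*k**4 + k**3 - 3*k**2 - 3*k - 2)/(20*k**4 + 44*k**3 + 37*k**2 + 9*k - 3).
Check: Δs_k = 20*k**4 + 44*k**3 + 37*k**2 + 9*k - 3. ✓
Telescoping: Σ = s_(8) − s_(0) = 133424 − (0) = 133424.

Σ = 133424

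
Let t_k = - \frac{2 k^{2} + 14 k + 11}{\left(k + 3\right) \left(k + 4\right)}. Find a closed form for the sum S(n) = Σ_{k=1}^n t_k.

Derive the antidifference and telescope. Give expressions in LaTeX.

S(n) = \frac{n \left(- 8 n - 19\right)}{4 \left(n + 4\right)}

r(k) = (k + 3)*(14*k + 2*(k + 1)**2 + 25)/((k + 5)*(2*k**2 + 14*k + 11)) after simplifying.
A = k + 3, B = k + 5, C = k**2 + 7*k + 11/2.
Need (k + 3)·f(k+1) − (k + 4)·f(k) = k**2 + 7*k + 11/2.
Bound: deg f ≤ 2.
Solve for f: f(k) = k*(6*k + 5)/6 (degree 2 ≤ 2).
Then R = B(k−1)f/C = k*(k + 4)*(6*k + 5)/(3*(2*k**2 + 14*k + 11)), so s_k = R(k)·t_k = k*(-6*k - 5)/(3*(k + 3)).
Δs = (-2*k**2 - 14*k - 11)/(k**2 + 7*k + 12), as required.
Telescope: S(n) = s_(n+1) − s_(1) = (-6*n**2 - 17*n - 11)/(3*(n + 4)) − (-11/12) = n*(-8*n - 19)/(4*(n + 4)).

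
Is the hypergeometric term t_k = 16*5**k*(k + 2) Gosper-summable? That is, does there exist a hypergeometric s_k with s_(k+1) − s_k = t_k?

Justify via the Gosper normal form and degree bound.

Yes. s_k = 5**k*(4*k + 3).

Ratio r(k) = 5*(k + 3)/(k + 2).
Factor: A=5; B=1; C=k + 2.
Solve (5)·f(k+1) − (1)·f(k) = k + 2.
Degrees (0,0,1) ⇒ d ≤ 1.
A polynomial solution: f(k) = (4*k + 3)/16.
So s_k = (B(k−1)f/C)·t_k = ((4*k + 3)/(16*(k + 2)))·t_k = 5**k*(4*k + 3).
Verify: 16*5**k*(k + 2) matches t_k.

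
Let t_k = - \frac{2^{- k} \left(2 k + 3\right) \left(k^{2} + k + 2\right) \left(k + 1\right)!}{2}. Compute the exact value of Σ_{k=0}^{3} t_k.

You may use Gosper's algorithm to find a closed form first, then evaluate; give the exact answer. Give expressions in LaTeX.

Σ = -244

The ratio is (k + 2)*(2*k + 5)*(k + (k + 1)**2 + 3)/(2*(2*k + 3)*(k**2 + k + 2)).
Take A(k)=k/2 + 1, B(k)=1, C(k)=k**3 + 5*k**2/2 + 7*k/2 + 3.
Set up (k/2 + 1)·f(k+1) − (1)·f(k) − (k**3 + 5*k**2/2 + 7*k/2 + 3) = 0.
Degrees (1,0,3) ⇒ d ≤ 2.
Solve for f: f(k) = 2*k**2 + k - 4 (degree 2 ≤ 2).
Get s_k = R·t_k = -(2*k**2 + k - 4)*factorial(k + 1)/2**k with R(k) = B(k−1)f(k)/C(k) = 2*(2*k**2 + k - 4)/((2*k + 3)*(k**2 + k + 2)).
Verify: -(2*k + 3)*(k**2 + k + 2)*factorial(k + 1)/(2*2**k) matches t_k.
Telescoping: Σ = s_(4) − s_(0) = -240 − (4) = -244.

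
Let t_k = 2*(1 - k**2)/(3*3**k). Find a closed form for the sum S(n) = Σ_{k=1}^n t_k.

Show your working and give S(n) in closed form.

S(n) = 3**(-n - 1)*(-2*3**n + n**2 + 3*n + 2)

Ratio r(k) = k*(k + 2)/(3*(k**2 - 1)).
Gosper form: A/B · C(k+1)/C(k) with A=1/3, B=1, C=k**2 - 1.
Need (1/3)·f(k+1) − (1)·f(k) = k**2 - 1.
d = 2 from the (0,0,2) case.
A polynomial solution: f(k) = -3*k*(k + 1)/2.
Then R = B(k−1)f/C = -3*k/(2*(k - 1)), so s_k = R(k)·t_k = k*(k + 1)/3**k.
s_(k+1) − s_k = 2*(1 - k**2)/(3*3**k) = t_k.
Σ_(k=1)^n t_k = s_(n+1) − s_(1) = (3**(-n - 1)*(n**2 + 3*n + 2)) − (2/3), i.e. 3**(-n - 1)*(-2*3**n + n**2 + 3*n + 2).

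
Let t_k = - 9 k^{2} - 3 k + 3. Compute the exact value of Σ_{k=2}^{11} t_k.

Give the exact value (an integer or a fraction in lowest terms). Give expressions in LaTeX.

Σ = -4710

Step 1: r(k) = (k + 3*(k + 1)**2)/(3*k**2 + k - 1).
Take A(k)=1, B(k)=1, C(k)=k**2 + k/3 - 1/3.
Key eq: (1)·f(k+1) = (1)·f(k) + (k**2 + k/3 - 1/3).
Bound: deg f ≤ 3.
Coefficient equations give f(k) = k*(k**2 - k - 1)/3.
Then R = B(k−1)f/C = k*(k**2 - k - 1)/(3*k**2 + k - 1), so s_k = R(k)·t_k = 3*k*(-k**2 + k + 1).
Check: Δs_k = -9*k**2 - 3*k + 3. ✓
Sum = s_(12) − s_(2); s_(12) = -4716, s_(2) = -6 ⇒ -4710.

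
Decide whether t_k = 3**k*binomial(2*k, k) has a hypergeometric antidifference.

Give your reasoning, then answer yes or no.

Ratio r(k) = 6*(2*k + 1)/(k + 1).
Factor: A=12*k + 6; B=k + 1; C=1.
Set up (12*k + 6)·f(k+1) − (k)·f(k) − (1) = 0.
From deg A=1, deg B=1, deg C=0: d=-1.
deg f ≤ -1 is impossible — no certificate.

No. Not Gosper-summable.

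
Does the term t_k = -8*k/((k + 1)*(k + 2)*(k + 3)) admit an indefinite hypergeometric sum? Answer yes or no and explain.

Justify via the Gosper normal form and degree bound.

Yes. s_k = 2*k*(1 - k)/((k + 1)*(k + 2)).

Compute t_(k+1)/t_k: get (k + 1)**2/(k*(k + 4)).
Normal form (A,B,C) = (k + 1, k + 4, k).
Key eq: (k + 1)·f(k+1) = (k + 3)·f(k) + (k).
Degrees (1,1,1) ⇒ d ≤ 2.
A polynomial solution: f(k) = k*(k - 1)/4.
Certificate R = B(k−1)f/C = (k - 1)*(k + 3)/4 gives s_k = 2*k*(1 - k)/((k + 1)*(k + 2)).
Check: Δs_k = -8*k/(k**3 + 6*k**2 + 11*k + 6). ✓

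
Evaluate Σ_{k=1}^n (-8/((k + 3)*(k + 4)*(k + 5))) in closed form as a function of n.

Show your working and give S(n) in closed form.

t_(k+1)/t_k = (k + 3)/(k + 6).
A = k + 3, B = k + 6, C = 1.
Need (k + 3)·f(k+1) − (k + 5)·f(k) = 1.
Degrees (1,1,0) ⇒ d ≤ 2.
Match coefficients ⇒ f(k) = k*(k + 7)/24.
So s_k = (B(k−1)f/C)·t_k = (k*(k + 5)*(k + 7)/24)·t_k = k*(-k - 7)/(3*(k + 3)*(k + 4)).
Check: Δs_k = -8/(k**3 + 12*k**2 + 47*k + 60). ✓
s_(n+1) = (-n**2 - 9*n - 8)/(3*(n**2 + 9*n + 20)) and s_(1) = -2/15, so S(n) = n*(-n - 9)/(5*(n**2 + 9*n + 20)).

S(n) = n*(-n - 9)/(5*(n**2 + 9*n + 20))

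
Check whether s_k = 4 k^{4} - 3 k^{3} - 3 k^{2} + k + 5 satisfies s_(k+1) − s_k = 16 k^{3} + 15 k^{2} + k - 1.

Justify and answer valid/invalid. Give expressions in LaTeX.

valid; difference matches t_k

s_(k+1) = 4*k**4 + 13*k**3 + 12*k**2 + 2*k + 4
s_(k+1) − s_k = 16*k**3 + 15*k**2 + k - 1
(s_(k+1) − s_k) − t_k = 0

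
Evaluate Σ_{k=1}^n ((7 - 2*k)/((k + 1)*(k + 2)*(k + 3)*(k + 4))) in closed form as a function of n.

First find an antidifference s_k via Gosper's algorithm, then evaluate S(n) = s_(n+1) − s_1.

r(k) = (k + 1)*(2*k - 5)/((k + 5)*(2*k - 7)) after simplifying.
Factor: A=k + 1; B=k + 5; C=k - 7/2.
f must satisfy (k + 1)·f(k+1) − (k + 4)·f(k) = k - 7/2.
Bound: deg f ≤ 3.
Coefficient equations give f(k) = -k*(k**2 + 6*k + 14)/6.
R(k) = B(k−1)·f(k)/C(k) = -k*(k + 4)*(k**2 + 6*k + 14)/(3*(2*k - 7)); s_k = R·t_k = k*(k**2 + 6*k + 14)/(3*(k + 1)*(k + 2)*(k + 3)).
Verify: (7 - 2*k)/(k**4 + 10*k**3 + 35*k**2 + 50*k + 24) matches t_k.
s_(n+1) = (n**3 + 9*n**2 + 29*n + 21)/(3*(n**3 + 9*n**2 + 26*n + 24)) and s_(1) = 7/24, so S(n) = n*(n**2 + 9*n + 50)/(24*(n**3 + 9*n**2 + 26*n + 24)).

S(n) = n*(n**2 + 9*n + 50)/(24*(n**3 + 9*n**2 + 26*n + 24))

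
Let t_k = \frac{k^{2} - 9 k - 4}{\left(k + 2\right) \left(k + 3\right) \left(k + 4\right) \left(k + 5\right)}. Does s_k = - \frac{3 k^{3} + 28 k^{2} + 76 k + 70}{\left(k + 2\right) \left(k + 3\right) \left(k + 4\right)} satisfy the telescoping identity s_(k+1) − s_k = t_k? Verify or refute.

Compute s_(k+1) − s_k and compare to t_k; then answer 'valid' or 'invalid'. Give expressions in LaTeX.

s_(k+1) = (-76*k - 3*(k + 1)**3 - 28*(k + 1)**2 - 146)/((k + 3)*(k + 4)*(k + 5))
s_(k+1) − s_k = (k**2 - 9*k - 4)/(k**4 + 14*k**3 + 71*k**2 + 154*k + 120)
(s_(k+1) − s_k) − t_k = 0

Valid: the claim telescopes to t_k.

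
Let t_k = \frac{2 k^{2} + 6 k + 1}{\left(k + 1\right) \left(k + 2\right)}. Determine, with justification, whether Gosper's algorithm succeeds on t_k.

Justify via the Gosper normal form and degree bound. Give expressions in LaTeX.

Step 1: r(k) = (k + 1)*(6*k + 2*(k + 1)**2 + 7)/((k + 3)*(2*k**2 + 6*k + 1)).
Normal form (A,B,C) = (k + 1, k + 3, k**2 + 3*k + 1/2).
f must satisfy (k + 1)·f(k+1) − (k + 2)·f(k) = k**2 + 3*k + 1/2.
Degrees (1,1,2) ⇒ d ≤ 2.
Solve for f: f(k) = k*(2*k - 1)/2 (degree 2 ≤ 2).
Certificate R = B(k−1)f/C = k*(k + 2)*(2*k - 1)/(2*k**2 + 6*k + 1) gives s_k = k*(2*k - 1)/(k + 1).
Check: Δs_k = (2*k**2 + 6*k + 1)/(k**2 + 3*k + 2). ✓

Yes. s_k = \frac{k \left(2 k - 1\right)}{k + 1}.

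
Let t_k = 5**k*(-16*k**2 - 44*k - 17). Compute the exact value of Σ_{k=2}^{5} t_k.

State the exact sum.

Σ = -2312100

Ratio r(k) = 5*(16*k**2 + 76*k + 77)/(16*k**2 + 44*k + 17).
Normal form (A,B,C) = (5, 1, k**2 + 11*k/4 + 17/16).
Key eq: (5)·f(k+1) = (1)·f(k) + (k**2 + 11*k/4 + 17/16).
From deg A=0, deg B=0, deg C=2: d=2.
Solve for f: f(k) = (4*k**2 + k - 2)/16 (degree 2 ≤ 2).
R(k) = B(k−1)·f(k)/C(k) = (4*k**2 + k - 2)/(16*k**2 + 44*k + 17); s_k = R·t_k = 5**k*(-4*k**2 - k + 2).
Verify: 5**k*(-16*k**2 - 44*k - 17) matches t_k.
Evaluate s at k=6 and k=2: -2312500 and -400; difference -2312100.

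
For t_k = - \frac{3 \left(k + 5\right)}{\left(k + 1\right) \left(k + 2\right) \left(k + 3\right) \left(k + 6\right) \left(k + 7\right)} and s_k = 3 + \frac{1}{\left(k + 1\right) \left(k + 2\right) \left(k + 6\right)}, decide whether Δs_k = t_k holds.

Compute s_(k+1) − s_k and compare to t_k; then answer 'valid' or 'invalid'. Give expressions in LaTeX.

s_(k+1) = 3 + 1/((k + 2)*(k + 3)*(k + 7))
s_(k+1) − s_k = ((k + 1)*(k + 6) - (k + 3)*(k + 7))/((k + 1)*(k + 2)*(k + 3)*(k + 6)*(k + 7))
(s_(k+1) − s_k) − t_k = 0

valid; difference matches t_k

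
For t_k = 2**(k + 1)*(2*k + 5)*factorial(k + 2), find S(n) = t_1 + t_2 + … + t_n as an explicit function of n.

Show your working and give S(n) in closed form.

S(n) = 4*2**n*factorial(n + 3) - 24

Compute t_(k+1)/t_k: get 2*(k + 3)*(2*k + 7)/(2*k + 5).
Factor: A=2*k + 6; B=1; C=k + 5/2.
Solve (2*k + 6)·f(k+1) − (1)·f(k) = k + 5/2.
Bound: deg f ≤ 0.
Solving with deg f ≤ 0: f(k) = 1/2.
Get s_k = R·t_k = 2**(k + 1)*factorial(k + 2) with R(k) = B(k−1)f(k)/C(k) = 1/(2*k + 5).
Check: Δs_k = 2**(k + 1)*(2*k + 5)*factorial(k + 2). ✓
Σ_(k=1)^n t_k = s_(n+1) − s_(1) = (2**(n + 2)*factorial(n + 3)) − (24), i.e. 4*2**n*factorial(n + 3) - 24.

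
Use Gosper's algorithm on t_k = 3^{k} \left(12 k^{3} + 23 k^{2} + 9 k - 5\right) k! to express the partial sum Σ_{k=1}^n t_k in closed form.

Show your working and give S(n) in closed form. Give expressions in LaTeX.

S(n) = 12 \cdot 3^{n} n^{3} n! + 27 \cdot 3^{n} n^{2} n! + 6 \cdot 3^{n} n n! - 9 \cdot 3^{n} n! + 9

The ratio is 3*(12*k**4 + 71*k**3 + 150*k**2 + 130*k + 39)/(12*k**3 + 23*k**2 + 9*k - 5).
Gosper form: A/B · C(k+1)/C(k) with A=3*k + 3, B=1, C=k**3 + 23*k**2/12 + 3*k/4 - 5/12.
f must satisfy (3*k + 3)·f(k+1) − (1)·f(k) = k**3 + 23*k**2/12 + 3*k/4 - 5/12.
deg f ≤ 2 (via 1,0,3).
Coefficient equations give f(k) = (4*k**2 - 3*k - 4)/12.
Get s_k = R·t_k = 3**k*(4*k**2 - 3*k - 4)*factorial(k) with R(k) = B(k−1)f(k)/C(k) = (4*k**2 - 3*k - 4)/(12*k**3 + 23*k**2 + 9*k - 5).
s_(k+1) − s_k = 3**k*(12*k**3 + 23*k**2 + 9*k - 5)*factorial(k) = t_k.
Telescope: S(n) = s_(n+1) − s_(1) = 3**(n + 1)*(4*n**2 + 5*n - 3)*factorial(n + 1) − (-9) = 12*3**n*n**3*factorial(n) + 27*3**n*n**2*factorial(n) + 6*3**n*n*factorial(n) - 9*3**n*factorial(n) + 9.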